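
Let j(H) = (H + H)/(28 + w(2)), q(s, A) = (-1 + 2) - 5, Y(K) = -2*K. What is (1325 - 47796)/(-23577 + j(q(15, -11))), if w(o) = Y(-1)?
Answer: 697065/353659 ≈ 1.9710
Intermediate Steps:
w(o) = 2 (w(o) = -2*(-1) = 2)
q(s, A) = -4 (q(s, A) = 1 - 5 = -4)
j(H) = H/15 (j(H) = (H + H)/(28 + 2) = (2*H)/30 = (2*H)*(1/30) = H/15)
(1325 - 47796)/(-23577 + j(q(15, -11))) = (1325 - 47796)/(-23577 + (1/15)*(-4)) = -46471/(-23577 - 4/15) = -46471/(-353659/15) = -46471*(-15/353659) = 697065/353659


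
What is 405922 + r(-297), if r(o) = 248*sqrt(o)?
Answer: 405922 + 744*I*sqrt(33) ≈ 4.0592e+5 + 4274.0*I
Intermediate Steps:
405922 + r(-297) = 405922 + 248*sqrt(-297) = 405922 + 248*(3*I*sqrt(33)) = 405922 + 744*I*sqrt(33)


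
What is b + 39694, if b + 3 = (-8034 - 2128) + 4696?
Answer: 34225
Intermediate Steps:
b = -5469 (b = -3 + ((-8034 - 2128) + 4696) = -3 + (-10162 + 4696) = -3 - 5466 = -5469)
b + 39694 = -5469 + 39694 = 34225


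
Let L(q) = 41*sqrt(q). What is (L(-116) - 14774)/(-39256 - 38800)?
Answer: 7387/39028 - 41*I*sqrt(29)/39028 ≈ 0.18927 - 0.0056573*I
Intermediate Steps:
(L(-116) - 14774)/(-39256 - 38800) = (41*sqrt(-116) - 14774)/(-39256 - 38800) = (41*(2*I*sqrt(29)) - 14774)/(-78056) = (82*I*sqrt(29) - 14774)*(-1/78056) = (-14774 + 82*I*sqrt(29))*(-1/78056) = 7387/39028 - 41*I*sqrt(29)/39028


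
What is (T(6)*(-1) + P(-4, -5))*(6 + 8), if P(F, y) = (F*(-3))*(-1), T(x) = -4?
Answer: -112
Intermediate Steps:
P(F, y) = 3*F (P(F, y) = -3*F*(-1) = 3*F)
(T(6)*(-1) + P(-4, -5))*(6 + 8) = (-4*(-1) + 3*(-4))*(6 + 8) = (4 - 12)*14 = -8*14 = -112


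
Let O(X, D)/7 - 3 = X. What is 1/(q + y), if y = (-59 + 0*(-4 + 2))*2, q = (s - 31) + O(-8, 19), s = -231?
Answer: -1/415 ≈ -0.0024096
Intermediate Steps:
O(X, D) = 21 + 7*X
q = -297 (q = (-231 - 31) + (21 + 7*(-8)) = -262 + (21 - 56) = -262 - 35 = -297)
y = -118 (y = (-59 + 0*(-2))*2 = (-59 + 0)*2 = -59*2 = -118)
1/(q + y) = 1/(-297 - 118) = 1/(-415) = -1/415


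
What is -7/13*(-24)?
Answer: 168/13 ≈ 12.923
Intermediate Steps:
-7/13*(-24) = 168/13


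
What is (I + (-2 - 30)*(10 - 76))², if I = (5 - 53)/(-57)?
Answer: 1611540736/361 ≈ 4.4641e+6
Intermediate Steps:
I = 16/19 (I = -48*(-1/57) = 16/19 ≈ 0.84210)
(I + (-2 - 30)*(10 - 76))² = (16/19 + (-2 - 30)*(10 - 76))² = (16/19 - 32*(-66))² = (16/19 + 2112)² = (40144/19)² = 1611540736/361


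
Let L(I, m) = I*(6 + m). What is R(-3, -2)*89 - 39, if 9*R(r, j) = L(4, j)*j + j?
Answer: -3377/9 ≈ -375.22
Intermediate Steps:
R(r, j) = j/9 + j*(24 + 4*j)/9 (R(r, j) = ((4*(6 + j))*j + j)/9 = ((24 + 4*j)*j + j)/9 = (j*(24 + 4*j) + j)/9 = (j + j*(24 + 4*j))/9 = j/9 + j*(24 + 4*j)/9)
R(-3, -2)*89 - 39 = ((⅑)*(-2)*(25 + 4*(-2)))*89 - 39 = ((⅑)*(-2)*(25 - 8))*89 - 39 = ((⅑)*(-2)*17)*89 - 39 = -34/9*89 - 39 = -3026/9 - 39 = -3377/9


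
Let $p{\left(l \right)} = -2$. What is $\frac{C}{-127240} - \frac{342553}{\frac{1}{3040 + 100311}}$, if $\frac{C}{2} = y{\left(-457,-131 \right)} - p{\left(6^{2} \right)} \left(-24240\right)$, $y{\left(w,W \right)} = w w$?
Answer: $- \frac{2252351272613229}{63620} \approx -3.5403 \cdot 10^{10}$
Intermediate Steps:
$y{\left(w,W \right)} = w^{2}$
$C = 320738$ ($C = 2 \left(\left(-457\right)^{2} - \left(-2\right) \left(-24240\right)\right) = 2 \left(208849 - 48480\right) = 2 \cdot 160369 = 320738$)
$\frac{C}{-127240} - \frac{342553}{\frac{1}{3040 + 100311}} = \frac{320738}{-127240} - \frac{342553}{\frac{1}{3040 + 100311}} = 320738 \left(- \frac{1}{127240}\right) - \frac{342553}{\frac{1}{103351}} = - \frac{160369}{63620} - 342553 \frac{1}{\frac{1}{103351}} = - \frac{160369}{63620} - 35403195103 = - \frac{2252351272613229}{63620}$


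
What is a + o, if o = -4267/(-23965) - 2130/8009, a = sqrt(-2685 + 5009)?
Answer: -16871047/191935685 + 2*sqrt(581) ≈ 48.120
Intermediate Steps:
a = 2*sqrt(581) (a = sqrt(2324) = 2*sqrt(581) ≈ 48.208)
o = -16871047/191935685 (o = -4267*(-1/23965) - 2130*1/8009 = 4267/23965 - 2130/8009 = -16871047/191935685 ≈ -0.087899)
a + o = 2*sqrt(581) - 16871047/191935685 = -16871047/191935685 + 2*sqrt(581)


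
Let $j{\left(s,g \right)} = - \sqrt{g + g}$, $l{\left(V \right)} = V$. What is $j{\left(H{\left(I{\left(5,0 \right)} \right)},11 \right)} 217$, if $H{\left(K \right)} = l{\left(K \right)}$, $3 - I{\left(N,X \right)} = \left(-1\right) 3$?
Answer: $- 217 \sqrt{22} \approx -1017.8$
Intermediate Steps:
$I{\left(N,X \right)} = 6$ ($I{\left(N,X \right)} = 3 - \left(-1\right) 3 = 3 - -3 = 3 + 3 = 6$)
$H{\left(K \right)} = K$
$j{\left(s,g \right)} = - \sqrt{2} \sqrt{g}$ ($j{\left(s,g \right)} = - \sqrt{2 g} = - \sqrt{2} \sqrt{g}$)
$j{\left(H{\left(I{\left(5,0 \right)} \right)},11 \right)} 217 = - \sqrt{2} \sqrt{11} \cdot 217 = - \sqrt{22} \cdot 217 = - 217 \sqrt{22}$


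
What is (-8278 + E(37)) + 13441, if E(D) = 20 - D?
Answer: 5146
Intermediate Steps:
(-8278 + E(37)) + 13441 = (-8278 + (20 - 1*37)) + 13441 = (-8278 + (20 - 37)) + 13441 = (-8278 - 17) + 13441 = -8295 + 13441 = 5146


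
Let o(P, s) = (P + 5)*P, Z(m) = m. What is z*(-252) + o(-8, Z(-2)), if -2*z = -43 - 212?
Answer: -32106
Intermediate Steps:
z = 255/2 (z = -(-43 - 212)/2 = -1/2*(-255) = 255/2 ≈ 127.50)
o(P, s) = P*(5 + P) (o(P, s) = (5 + P)*P = P*(5 + P))
z*(-252) + o(-8, Z(-2)) = (255/2)*(-252) - 8*(5 - 8) = -32130 - 8*(-3) = -32130 + 24 = -32106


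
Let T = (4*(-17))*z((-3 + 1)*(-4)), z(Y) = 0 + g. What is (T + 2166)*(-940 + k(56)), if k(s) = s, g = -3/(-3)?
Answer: -1854632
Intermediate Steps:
g = 1 (g = -3*(-⅓) = 1)
z(Y) = 1 (z(Y) = 0 + 1 = 1)
T = -68 (T = (4*(-17))*1 = -68*1 = -68)
(T + 2166)*(-940 + k(56)) = (-68 + 2166)*(-940 + 56) = 2098*(-884) = -1854632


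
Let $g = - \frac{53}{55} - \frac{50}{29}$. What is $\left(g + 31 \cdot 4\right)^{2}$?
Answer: $\frac{37439541049}{2544025} \approx 14717.0$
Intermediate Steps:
$g = - \frac{4287}{1595}$ ($g = \left(-53\right) \frac{1}{55} - \frac{50}{29} = - \frac{53}{55} - \frac{50}{29} = - \frac{4287}{1595} \approx -2.6878$)
$\left(g + 31 \cdot 4\right)^{2} = \left(- \frac{4287}{1595} + 31 \cdot 4\right)^{2} = \left(- \frac{4287}{1595} + 124\right)^{2} = \left(\frac{193493}{1595}\right)^{2} = \frac{37439541049}{2544025}$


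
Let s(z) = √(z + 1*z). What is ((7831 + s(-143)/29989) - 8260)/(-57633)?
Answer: 143/19211 - I*√286/1728356037 ≈ 0.0074437 - 9.7848e-9*I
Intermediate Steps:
s(z) = √2*√z (s(z) = √(z + z) = √(2*z) = √2*√z)
((7831 + s(-143)/29989) - 8260)/(-57633) = ((7831 + (√2*√(-143))/29989) - 8260)/(-57633) = ((7831 + (√2*(I*√143))*(1/29989)) - 8260)*(-1/57633) = ((7831 + (I*√286)*(1/29989)) - 8260)*(-1/57633) = ((7831 + I*√286/29989) - 8260)*(-1/57633) = (-429 + I*√286/29989)*(-1/57633) = 143/19211 - I*√286/1728356037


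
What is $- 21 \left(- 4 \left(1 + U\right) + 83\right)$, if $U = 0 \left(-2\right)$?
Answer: $-1659$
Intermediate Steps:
$U = 0$
$- 21 \left(- 4 \left(1 + U\right) + 83\right) = - 21 \left(- 4 \left(1 + 0\right) + 83\right) = - 21 \left(\left(-4\right) 1 + 83\right) = - 21 \left(-4 + 83\right) = \left(-21\right) 79 = -1659$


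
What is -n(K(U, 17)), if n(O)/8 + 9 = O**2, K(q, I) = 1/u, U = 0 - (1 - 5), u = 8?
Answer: 575/8 ≈ 71.875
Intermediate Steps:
U = 4 (U = 0 - 1*(-4) = 0 + 4 = 4)
K(q, I) = 1/8
n(O) = -72 + 8*O**2
-n(K(U, 17)) = -(-72 + 8*(1/8)**2) = -(-72 + 8*(1/64)) = -(-72 + 1/8) = -1*(-575/8) = 575/8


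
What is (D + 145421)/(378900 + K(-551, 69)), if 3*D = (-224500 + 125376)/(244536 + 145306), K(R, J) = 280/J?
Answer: 1955845725203/5096088693980 ≈ 0.38379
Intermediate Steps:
D = -49562/584763 (D = ((-224500 + 125376)/(244536 + 145306))/3 = (-99124/389842)/3 = (-99124*1/389842)/3 = (⅓)*(-49562/194921) = -49562/584763 ≈ -0.084756)
(D + 145421)/(378900 + K(-551, 69)) = (-49562/584763 + 145421)/(378900 + 280/69) = 85036770661/(584763*(378900 + 280*(1/69))) = 85036770661/(584763*(378900 + 280/69)) = 85036770661/(584763*(26144380/69)) = (85036770661/584763)*(69/26144380) = 1955845725203/5096088693980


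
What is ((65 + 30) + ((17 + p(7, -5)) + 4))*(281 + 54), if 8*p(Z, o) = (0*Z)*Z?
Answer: 38860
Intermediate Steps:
p(Z, o) = 0 (p(Z, o) = ((0*Z)*Z)/8 = (0*Z)/8 = (1/8)*0 = 0)
((65 + 30) + ((17 + p(7, -5)) + 4))*(281 + 54) = ((65 + 30) + ((17 + 0) + 4))*(281 + 54) = (95 + (17 + 4))*335 = (95 + 21)*335 = 116*335 = 38860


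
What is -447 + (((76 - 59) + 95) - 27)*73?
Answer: 5758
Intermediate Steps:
-447 + (((76 - 59) + 95) - 27)*73 = -447 + ((17 + 95) - 27)*73 = -447 + (112 - 27)*73 = -447 + 85*73 = -447 + 6205 = 5758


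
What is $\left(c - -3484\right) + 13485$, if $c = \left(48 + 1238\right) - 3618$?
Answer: $14637$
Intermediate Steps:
$c = -2332$ ($c = 1286 - 3618 = -2332$)
$\left(c - -3484\right) + 13485 = \left(-2332 - -3484\right) + 13485 = \left(-2332 + \left(3534 - 50\right)\right) + 13485 = \left(-2332 + 3484\right) + 13485 = 1152 + 13485 = 14637$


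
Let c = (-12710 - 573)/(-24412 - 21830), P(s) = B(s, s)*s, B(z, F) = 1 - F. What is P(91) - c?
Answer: -378735263/46242 ≈ -8190.3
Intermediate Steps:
P(s) = s*(1 - s) (P(s) = (1 - s)*s = s*(1 - s))
c = 13283/46242 (c = -13283/(-46242) = -13283*(-1/46242) = 13283/46242 ≈ 0.28725)
P(91) - c = 91*(1 - 1*91) - 1*13283/46242 = 91*(1 - 91) - 13283/46242 = 91*(-90) - 13283/46242 = -8190 - 13283/46242 = -378735263/46242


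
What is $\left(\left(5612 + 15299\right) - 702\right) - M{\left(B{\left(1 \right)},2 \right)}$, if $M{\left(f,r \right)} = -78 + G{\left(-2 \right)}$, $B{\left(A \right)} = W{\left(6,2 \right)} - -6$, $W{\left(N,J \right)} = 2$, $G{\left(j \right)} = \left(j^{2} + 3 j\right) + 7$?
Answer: $20282$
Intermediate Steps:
$G{\left(j \right)} = 7 + j^{2} + 3 j$
$B{\left(A \right)} = 8$ ($B{\left(A \right)} = 2 - -6 = 2 + 6 = 8$)
$M{\left(f,r \right)} = -73$ ($M{\left(f,r \right)} = -78 + \left(7 + \left(-2\right)^{2} + 3 \left(-2\right)\right) = -78 + \left(7 + 4 - 6\right) = -78 + 5 = -73$)
$\left(\left(5612 + 15299\right) - 702\right) - M{\left(B{\left(1 \right)},2 \right)} = \left(\left(5612 + 15299\right) - 702\right) - -73 = \left(20911 - 702\right) + 73 = 20209 + 73 = 20282$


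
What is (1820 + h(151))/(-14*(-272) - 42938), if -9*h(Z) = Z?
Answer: -16229/352170 ≈ -0.046083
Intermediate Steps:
h(Z) = -Z/9
(1820 + h(151))/(-14*(-272) - 42938) = (1820 - 1/9*151)/(-14*(-272) - 42938) = (1820 - 151/9)/(3808 - 42938) = (16229/9)/(-39130) = (16229/9)*(-1/39130) = -16229/352170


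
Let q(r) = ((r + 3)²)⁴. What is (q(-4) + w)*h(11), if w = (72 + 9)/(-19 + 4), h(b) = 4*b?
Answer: -968/5 ≈ -193.60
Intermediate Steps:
q(r) = (3 + r)⁸ (q(r) = ((3 + r)²)⁴ = (3 + r)⁸)
w = -27/5 (w = 81/(-15) = 81*(-1/15) = -27/5 ≈ -5.4000)
(q(-4) + w)*h(11) = ((3 - 4)⁸ - 27/5)*(4*11) = ((-1)⁸ - 27/5)*44 = (1 - 27/5)*44 = -22/5*44 = -968/5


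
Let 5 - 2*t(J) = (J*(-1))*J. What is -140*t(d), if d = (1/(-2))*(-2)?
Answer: -420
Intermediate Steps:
d = 1 (d = (1*(-½))*(-2) = -½*(-2) = 1)
t(J) = 5/2 + J²/2 (t(J) = 5/2 - J*(-1)*J/2 = 5/2 - (-J)*J/2 = 5/2 - (-1)*J²/2 = 5/2 + J²/2)
-140*t(d) = -140*(5/2 + (½)*1²) = -140*(5/2 + (½)*1) = -140*(5/2 + ½) = -140*3 = -420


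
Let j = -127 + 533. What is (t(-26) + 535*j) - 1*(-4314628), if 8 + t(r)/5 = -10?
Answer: 4531748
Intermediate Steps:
t(r) = -90 (t(r) = -40 + 5*(-10) = -40 - 50 = -90)
j = 406
(t(-26) + 535*j) - 1*(-4314628) = (-90 + 535*406) - 1*(-4314628) = (-90 + 217210) + 4314628 = 217120 + 4314628 = 4531748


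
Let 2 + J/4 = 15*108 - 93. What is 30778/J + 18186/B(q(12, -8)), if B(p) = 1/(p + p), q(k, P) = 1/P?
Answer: -6925718/1525 ≈ -4541.5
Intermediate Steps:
B(p) = 1/(2*p)
J = 6100 (J = -8 + 4*(15*108 - 93) = -8 + 4*(1620 - 93) = -8 + 4*1527 = -8 + 6108 = 6100)
30778/J + 18186/B(q(12, -8)) = 30778/6100 + 18186/((1/(2*(1/(-8))))) = 30778*(1/6100) + 18186/((1/(2*(-⅛)))) = 15389/3050 + 18186/(((½)*(-8))) = 15389/3050 + 18186/(-4) = 15389/3050 + 18186*(-¼) = 15389/3050 - 9093/2 = -6925718/1525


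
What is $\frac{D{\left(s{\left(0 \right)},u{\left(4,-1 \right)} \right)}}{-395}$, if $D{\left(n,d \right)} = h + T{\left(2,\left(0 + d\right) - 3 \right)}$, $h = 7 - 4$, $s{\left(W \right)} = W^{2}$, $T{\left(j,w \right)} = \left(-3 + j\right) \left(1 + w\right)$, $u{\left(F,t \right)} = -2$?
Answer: $- \frac{7}{395} \approx -0.017722$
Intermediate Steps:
$T{\left(j,w \right)} = \left(1 + w\right) \left(-3 + j\right)$
$h = 3$ ($h = 7 - 4 = 3$)
$D{\left(n,d \right)} = 5 - d$ ($D{\left(n,d \right)} = 3 + \left(-3 + 2 - 3 \left(\left(0 + d\right) - 3\right) + 2 \left(\left(0 + d\right) - 3\right)\right) = 3 + \left(-3 + 2 - 3 \left(d - 3\right) + 2 \left(d - 3\right)\right) = 3 + \left(-3 + 2 - 3 \left(-3 + d\right) + 2 \left(-3 + d\right)\right) = 3 + \left(-3 + 2 - \left(-9 + 3 d\right) + \left(-6 + 2 d\right)\right) = 3 - \left(-2 + d\right) = 5 - d$)
$\frac{D{\left(s{\left(0 \right)},u{\left(4,-1 \right)} \right)}}{-395} = \frac{5 - -2}{-395} = \left(5 + 2\right) \left(- \frac{1}{395}\right) = 7 \left(- \frac{1}{395}\right) = - \frac{7}{395}$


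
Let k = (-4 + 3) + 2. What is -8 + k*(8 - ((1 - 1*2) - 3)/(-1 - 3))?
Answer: -1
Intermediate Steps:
k = 1 (k = -1 + 2 = 1)
-8 + k*(8 - ((1 - 1*2) - 3)/(-1 - 3)) = -8 + 1*(8 - ((1 - 1*2) - 3)/(-1 - 3)) = -8 + 1*(8 - ((1 - 2) - 3)/(-4)) = -8 + 1*(8 - (-1 - 3)*(-1)/4) = -8 + 1*(8 - (-4)*(-1)/4) = -8 + 1*(8 - 1*1) = -8 + 1*(8 - 1) = -8 + 1*7 = -8 + 7 = -1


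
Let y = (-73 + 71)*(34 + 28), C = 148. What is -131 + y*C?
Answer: -18483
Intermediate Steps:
y = -124 (y = -2*62 = -124)
-131 + y*C = -131 - 124*148 = -131 - 18352 = -18483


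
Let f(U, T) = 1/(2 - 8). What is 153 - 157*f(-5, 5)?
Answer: 1075/6 ≈ 179.17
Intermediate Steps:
f(U, T) = -⅙ (f(U, T) = 1/(-6) = -⅙)
153 - 157*f(-5, 5) = 153 - 157*(-⅙) = 153 + 157/6 = 1075/6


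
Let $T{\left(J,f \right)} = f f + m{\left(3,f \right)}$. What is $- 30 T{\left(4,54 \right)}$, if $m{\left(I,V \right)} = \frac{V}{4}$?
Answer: $-87885$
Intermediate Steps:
$m{\left(I,V \right)} = \frac{V}{4}$ ($m{\left(I,V \right)} = V \frac{1}{4} = \frac{V}{4}$)
$T{\left(J,f \right)} = f^{2} + \frac{f}{4}$ ($T{\left(J,f \right)} = f f + \frac{f}{4} = f^{2} + \frac{f}{4}$)
$- 30 T{\left(4,54 \right)} = - 30 \cdot 54 \left(\frac{1}{4} + 54\right) = - 30 \cdot 54 \cdot \frac{217}{4} = \left(-30\right) \frac{5859}{2} = -87885$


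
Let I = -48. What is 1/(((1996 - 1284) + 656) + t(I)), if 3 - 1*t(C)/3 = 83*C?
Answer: 1/13329 ≈ 7.5024e-5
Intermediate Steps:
t(C) = 9 - 249*C
1/(((1996 - 1284) + 656) + t(I)) = 1/(((1996 - 1284) + 656) + (9 - 249*(-48))) = 1/((712 + 656) + (9 + 11952)) = 1/(1368 + 11961) = 1/13329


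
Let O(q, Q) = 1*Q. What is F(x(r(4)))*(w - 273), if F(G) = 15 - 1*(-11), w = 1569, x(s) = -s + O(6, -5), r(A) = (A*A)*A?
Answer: 33696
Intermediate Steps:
O(q, Q) = Q
r(A) = A³ (r(A) = A²*A = A³)
x(s) = -5 - s (x(s) = -s - 5 = -5 - s)
F(G) = 26 (F(G) = 15 + 11 = 26)
F(x(r(4)))*(w - 273) = 26*(1569 - 273) = 26*1296 = 33696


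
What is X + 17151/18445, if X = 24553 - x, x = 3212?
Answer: 393651896/18445 ≈ 21342.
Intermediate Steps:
X = 21341 (X = 24553 - 1*3212 = 24553 - 3212 = 21341)
X + 17151/18445 = 21341 + 17151/18445 = 393651896/18445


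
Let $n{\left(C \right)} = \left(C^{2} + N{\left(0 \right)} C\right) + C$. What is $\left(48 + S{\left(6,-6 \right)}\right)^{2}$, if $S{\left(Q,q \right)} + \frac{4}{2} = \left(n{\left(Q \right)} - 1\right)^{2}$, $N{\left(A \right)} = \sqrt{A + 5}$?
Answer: $4846969 + 1876488 \sqrt{5} \approx 9.0429 \cdot 10^{6}$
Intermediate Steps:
$N{\left(A \right)} = \sqrt{5 + A}$
$n{\left(C \right)} = C + C^{2} + C \sqrt{5}$ ($n{\left(C \right)} = \left(C^{2} + \sqrt{5 + 0} C\right) + C = \left(C^{2} + \sqrt{5} C\right) + C = \left(C^{2} + C \sqrt{5}\right) + C = C + C^{2} + C \sqrt{5}$)
$S{\left(Q,q \right)} = -2 + \left(-1 + Q \left(1 + Q + \sqrt{5}\right)\right)^{2}$ ($S{\left(Q,q \right)} = -2 + \left(Q \left(1 + Q + \sqrt{5}\right) - 1\right)^{2} = -2 + \left(-1 + Q \left(1 + Q + \sqrt{5}\right)\right)^{2}$)
$\left(48 + S{\left(6,-6 \right)}\right)^{2} = \left(48 - \left(2 - \left(-1 + 6 \left(1 + 6 + \sqrt{5}\right)\right)^{2}\right)\right)^{2} = \left(48 - \left(2 - \left(-1 + 6 \left(7 + \sqrt{5}\right)\right)^{2}\right)\right)^{2} = \left(48 - \left(2 - \left(-1 + \left(42 + 6 \sqrt{5}\right)\right)^{2}\right)\right)^{2} = \left(48 - \left(2 - \left(41 + 6 \sqrt{5}\right)^{2}\right)\right)^{2} = \left(46 + \left(41 + 6 \sqrt{5}\right)^{2}\right)^{2}$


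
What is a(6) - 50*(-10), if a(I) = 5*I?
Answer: 530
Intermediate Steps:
a(6) - 50*(-10) = 5*6 - 50*(-10) = 30 + 500 = 530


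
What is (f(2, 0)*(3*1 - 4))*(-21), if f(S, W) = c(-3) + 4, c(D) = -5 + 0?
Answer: -21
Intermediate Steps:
c(D) = -5
f(S, W) = -1 (f(S, W) = -5 + 4 = -1)
(f(2, 0)*(3*1 - 4))*(-21) = -(3*1 - 4)*(-21) = -(3 - 4)*(-21) = -1*(-1)*(-21) = 1*(-21) = -21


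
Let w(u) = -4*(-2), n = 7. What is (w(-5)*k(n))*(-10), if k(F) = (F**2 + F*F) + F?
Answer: -8400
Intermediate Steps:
w(u) = 8
k(F) = F + 2*F**2 (k(F) = (F**2 + F**2) + F = 2*F**2 + F = F + 2*F**2)
(w(-5)*k(n))*(-10) = (8*(7*(1 + 2*7)))*(-10) = (8*(7*(1 + 14)))*(-10) = (8*(7*15))*(-10) = (8*105)*(-10) = 840*(-10) = -8400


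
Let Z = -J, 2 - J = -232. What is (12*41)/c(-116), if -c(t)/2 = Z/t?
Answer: -4756/39 ≈ -121.95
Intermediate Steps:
J = 234 (J = 2 - 1*(-232) = 2 + 232 = 234)
Z = -234 (Z = -1*234 = -234)
c(t) = 468/t (c(t) = -(-468)/t = 468/t)
(12*41)/c(-116) = (12*41)/((468/(-116))) = 492/((468*(-1/116))) = 492/(-117/29) = 492*(-29/117) = -4756/39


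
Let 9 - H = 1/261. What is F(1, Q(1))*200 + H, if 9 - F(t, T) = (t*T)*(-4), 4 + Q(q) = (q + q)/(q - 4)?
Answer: -502252/261 ≈ -1924.3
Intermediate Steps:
H = 2348/261 (H = 9 - 1/261 = 2348/261 ≈ 8.9962)
Q(q) = -4 + 2*q/(-4 + q) (Q(q) = -4 + (q + q)/(q - 4) = -4 + (2*q)/(-4 + q) = -4 + 2*q/(-4 + q))
F(t, T) = 9 + 4*T*t (F(t, T) = 9 - t*T*(-4) = 9 - T*t*(-4) = 9 - (-4)*T*t = 9 + 4*T*t)
F(1, Q(1))*200 + H = (9 + 4*(2*(8 - 1*1)/(-4 + 1))*1)*200 + 2348/261 = (9 + 4*(2*(8 - 1)/(-3))*1)*200 + 2348/261 = (9 + 4*(2*(-⅓)*7)*1)*200 + 2348/261 = (9 + 4*(-14/3)*1)*200 + 2348/261 = (9 - 56/3)*200 + 2348/261 = -29/3*200 + 2348/261 = -5800/3 + 2348/261 = -502252/261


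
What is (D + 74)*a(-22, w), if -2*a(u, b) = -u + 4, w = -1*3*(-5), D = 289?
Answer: -4719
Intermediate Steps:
w = 15 (w = -3*(-5) = 15)
a(u, b) = -2 + u/2 (a(u, b) = -(-u + 4)/2 = -(4 - u)/2 = -2 + u/2)
(D + 74)*a(-22, w) = (289 + 74)*(-2 + (1/2)*(-22)) = 363*(-2 - 11) = 363*(-13) = -4719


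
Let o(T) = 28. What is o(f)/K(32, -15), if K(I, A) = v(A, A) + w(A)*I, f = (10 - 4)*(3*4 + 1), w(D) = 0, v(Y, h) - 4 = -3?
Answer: 28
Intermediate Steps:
v(Y, h) = 1 (v(Y, h) = 4 - 3 = 1)
f = 78 (f = 6*(12 + 1) = 6*13 = 78)
K(I, A) = 1 (K(I, A) = 1 + 0*I = 1 + 0 = 1)
o(f)/K(32, -15) = 28/1 = 28*1 = 28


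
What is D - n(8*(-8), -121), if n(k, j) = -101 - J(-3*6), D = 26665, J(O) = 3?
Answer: 26769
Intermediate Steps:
n(k, j) = -104 (n(k, j) = -101 - 1*3 = -101 - 3 = -104)
D - n(8*(-8), -121) = 26665 - 1*(-104) = 26665 + 104 = 26769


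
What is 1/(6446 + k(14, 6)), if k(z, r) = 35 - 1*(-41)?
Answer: 1/6522 ≈ 0.00015333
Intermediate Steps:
k(z, r) = 76 (k(z, r) = 35 + 41 = 76)
1/(6446 + k(14, 6)) = 1/(6446 + 76) = 1/6522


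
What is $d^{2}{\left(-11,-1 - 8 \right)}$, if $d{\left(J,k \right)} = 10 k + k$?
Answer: $9801$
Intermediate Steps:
$d{\left(J,k \right)} = 11 k$
$d^{2}{\left(-11,-1 - 8 \right)} = \left(11 \left(-1 - 8\right)\right)^{2} = \left(11 \left(-9\right)\right)^{2} = \left(-99\right)^{2} = 9801$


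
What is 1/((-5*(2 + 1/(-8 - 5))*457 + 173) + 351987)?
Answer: 13/4520955 ≈ 2.8755e-6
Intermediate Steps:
1/((-5*(2 + 1/(-8 - 5))*457 + 173) + 351987) = 1/((-5*(2 + 1/(-13))*457 + 173) + 351987) = 1/((-5*(2 - 1/13)*457 + 173) + 351987) = 1/((-5*25/13*457 + 173) + 351987) = 1/((-125/13*457 + 173) + 351987) = 1/((-57125/13 + 173) + 351987) = 1/(-54876/13 + 351987) = 1/(4520955/13) = 13/4520955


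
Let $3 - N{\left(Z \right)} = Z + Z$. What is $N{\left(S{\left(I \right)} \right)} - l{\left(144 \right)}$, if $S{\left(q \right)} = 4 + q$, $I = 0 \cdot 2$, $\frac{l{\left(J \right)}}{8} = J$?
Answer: $-1157$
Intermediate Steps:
$l{\left(J \right)} = 8 J$
$I = 0$
$N{\left(Z \right)} = 3 - 2 Z$ ($N{\left(Z \right)} = 3 - \left(Z + Z\right) = 3 - 2 Z$)
$N{\left(S{\left(I \right)} \right)} - l{\left(144 \right)} = \left(3 - 2 \left(4 + 0\right)\right) - 8 \cdot 144 = \left(3 - 8\right) - 1152 = -5 - 1152 = -1157$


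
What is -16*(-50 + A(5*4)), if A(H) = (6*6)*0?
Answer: 800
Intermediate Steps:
A(H) = 0 (A(H) = 36*0 = 0)
-16*(-50 + A(5*4)) = -16*(-50 + 0) = -16*(-50) = 800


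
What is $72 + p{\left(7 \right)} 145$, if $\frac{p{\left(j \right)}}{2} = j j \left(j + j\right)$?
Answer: $199012$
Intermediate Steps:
$p{\left(j \right)} = 4 j^{3}$ ($p{\left(j \right)} = 2 j j \left(j + j\right) = 2 j^{2} \cdot 2 j = 2 \cdot 2 j^{3} = 4 j^{3}$)
$72 + p{\left(7 \right)} 145 = 72 + 4 \cdot 7^{3} \cdot 145 = 72 + 4 \cdot 343 \cdot 145 = 72 + 1372 \cdot 145 = 72 + 198940 = 199012$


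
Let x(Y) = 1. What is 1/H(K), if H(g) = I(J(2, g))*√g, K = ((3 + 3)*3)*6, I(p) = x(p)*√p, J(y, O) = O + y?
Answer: √330/1980 ≈ 0.0091747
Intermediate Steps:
I(p) = √p (I(p) = 1*√p = √p)
K = 108 (K = (6*3)*6 = 18*6 = 108)
H(g) = √g*√(2 + g) (H(g) = √(g + 2)*√g = √(2 + g)*√g = √g*√(2 + g))
1/H(K) = 1/(√108*√(2 + 108)) = 1/((6*√3)*√110) = 1/(6*√330) = √330/1980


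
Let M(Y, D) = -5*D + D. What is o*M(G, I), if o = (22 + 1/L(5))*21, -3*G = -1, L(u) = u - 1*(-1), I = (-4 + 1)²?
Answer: -16758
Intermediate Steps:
I = 9 (I = (-3)² = 9)
L(u) = 1 + u (L(u) = u + 1 = 1 + u)
G = ⅓ (G = -⅓*(-1) = ⅓ ≈ 0.33333)
M(Y, D) = -4*D
o = 931/2 (o = (22 + 1/(1 + 5))*21 = (22 + 1/6)*21 = (22 + ⅙)*21 = (133/6)*21 = 931/2 ≈ 465.50)
o*M(G, I) = 931*(-4*9)/2 = (931/2)*(-36) = -16758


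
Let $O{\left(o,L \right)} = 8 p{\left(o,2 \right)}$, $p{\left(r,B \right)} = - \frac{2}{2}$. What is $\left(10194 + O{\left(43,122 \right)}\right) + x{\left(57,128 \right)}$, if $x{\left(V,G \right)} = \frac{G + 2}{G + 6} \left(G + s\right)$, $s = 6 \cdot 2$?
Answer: $\frac{691562}{67} \approx 10322.0$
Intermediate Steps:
$p{\left(r,B \right)} = -1$ ($p{\left(r,B \right)} = \left(-2\right) \frac{1}{2} = -1$)
$O{\left(o,L \right)} = -8$ ($O{\left(o,L \right)} = 8 \left(-1\right) = -8$)
$s = 12$
$x{\left(V,G \right)} = \frac{\left(2 + G\right) \left(12 + G\right)}{6 + G}$ ($x{\left(V,G \right)} = \frac{G + 2}{G + 6} \left(G + 12\right) = \frac{2 + G}{6 + G} \left(12 + G\right) = \frac{\left(2 + G\right) \left(12 + G\right)}{6 + G}$)
$\left(10194 + O{\left(43,122 \right)}\right) + x{\left(57,128 \right)} = \left(10194 - 8\right) + \frac{24 + 128^{2} + 14 \cdot 128}{6 + 128} = 10186 + \frac{24 + 16384 + 1792}{134} = 10186 + \frac{1}{134} \cdot 18200 = 10186 + \frac{9100}{67} = \frac{691562}{67}$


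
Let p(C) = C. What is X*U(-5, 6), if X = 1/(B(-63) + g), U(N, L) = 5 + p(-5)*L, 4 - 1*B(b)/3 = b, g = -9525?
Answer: 25/9324 ≈ 0.0026813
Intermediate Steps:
B(b) = 12 - 3*b
U(N, L) = 5 - 5*L
X = -1/9324 (X = 1/((12 - 3*(-63)) - 9525) = 1/((12 + 189) - 9525) = 1/(201 - 9525) = 1/(-9324) = -1/9324 ≈ -0.00010725)
X*U(-5, 6) = -(5 - 5*6)/9324 = -(5 - 30)/9324 = -1/9324*(-25) = 25/9324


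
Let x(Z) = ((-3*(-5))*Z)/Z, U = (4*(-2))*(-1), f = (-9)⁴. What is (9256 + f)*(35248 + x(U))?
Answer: 557754871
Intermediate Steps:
f = 6561
U = 8 (U = -8*(-1) = 8)
x(Z) = 15 (x(Z) = (15*Z)/Z = 15)
(9256 + f)*(35248 + x(U)) = (9256 + 6561)*(35248 + 15) = 15817*35263 = 557754871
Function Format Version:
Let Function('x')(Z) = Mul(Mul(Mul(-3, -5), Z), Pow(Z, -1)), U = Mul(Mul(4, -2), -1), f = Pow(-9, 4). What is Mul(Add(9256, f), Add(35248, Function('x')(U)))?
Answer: 557754871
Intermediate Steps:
f = 6561
U = 8 (U = Mul(-8, -1) = 8)
Function('x')(Z) = 15 (Function('x')(Z) = Mul(Mul(15, Z), Pow(Z, -1)) = 15)
Mul(Add(9256, f), Add(35248, Function('x')(U))) = Mul(Add(9256, 6561), Add(35248, 15)) = Mul(15817, 35263) = 557754871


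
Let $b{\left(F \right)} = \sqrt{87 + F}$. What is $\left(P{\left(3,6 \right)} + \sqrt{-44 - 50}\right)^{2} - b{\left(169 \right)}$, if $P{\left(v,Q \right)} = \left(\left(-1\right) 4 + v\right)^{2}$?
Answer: $-109 + 2 i \sqrt{94} \approx -109.0 + 19.391 i$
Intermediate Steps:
$P{\left(v,Q \right)} = \left(-4 + v\right)^{2}$
$\left(P{\left(3,6 \right)} + \sqrt{-44 - 50}\right)^{2} - b{\left(169 \right)} = \left(\left(-4 + 3\right)^{2} + \sqrt{-44 - 50}\right)^{2} - \sqrt{87 + 169} = \left(\left(-1\right)^{2} + \sqrt{-94}\right)^{2} - \sqrt{256} = \left(1 + i \sqrt{94}\right)^{2} - 16 = -16 + \left(1 + i \sqrt{94}\right)^{2}$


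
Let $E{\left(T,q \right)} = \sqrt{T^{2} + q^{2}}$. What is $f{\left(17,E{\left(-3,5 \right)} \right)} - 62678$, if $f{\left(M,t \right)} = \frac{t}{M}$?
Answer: $-62678 + \frac{\sqrt{34}}{17} \approx -62678.0$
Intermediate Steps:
$f{\left(17,E{\left(-3,5 \right)} \right)} - 62678 = \frac{\sqrt{\left(-3\right)^{2} + 5^{2}}}{17} - 62678 = \sqrt{9 + 25} \cdot \frac{1}{17} - 62678 = \sqrt{34} \cdot \frac{1}{17} - 62678 = \frac{\sqrt{34}}{17} - 62678 = -62678 + \frac{\sqrt{34}}{17}$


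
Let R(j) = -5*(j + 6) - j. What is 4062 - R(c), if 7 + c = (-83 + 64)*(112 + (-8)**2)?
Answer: -16014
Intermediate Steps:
c = -3351 (c = -7 + (-83 + 64)*(112 + (-8)**2) = -7 - 19*(112 + 64) = -7 - 19*176 = -7 - 3344 = -3351)
R(j) = -30 - 6*j (R(j) = -5*(6 + j) - j = (-30 - 5*j) - j = -30 - 6*j)
4062 - R(c) = 4062 - (-30 - 6*(-3351)) = 4062 - (-30 + 20106) = 4062 - 1*20076 = 4062 - 20076 = -16014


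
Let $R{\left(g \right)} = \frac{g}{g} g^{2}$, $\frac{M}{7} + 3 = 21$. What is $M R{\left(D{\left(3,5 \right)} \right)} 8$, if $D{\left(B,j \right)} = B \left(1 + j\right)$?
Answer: $326592$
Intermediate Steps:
$M = 126$ ($M = -21 + 7 \cdot 21 = -21 + 147 = 126$)
$R{\left(g \right)} = g^{2}$ ($R{\left(g \right)} = 1 g^{2} = g^{2}$)
$M R{\left(D{\left(3,5 \right)} \right)} 8 = 126 \left(3 \left(1 + 5\right)\right)^{2} \cdot 8 = 126 \left(3 \cdot 6\right)^{2} \cdot 8 = 126 \cdot 18^{2} \cdot 8 = 126 \cdot 324 \cdot 8 = 40824 \cdot 8 = 326592$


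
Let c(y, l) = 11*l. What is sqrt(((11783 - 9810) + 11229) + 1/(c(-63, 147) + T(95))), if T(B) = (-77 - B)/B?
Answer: sqrt(310837860172383)/153443 ≈ 114.90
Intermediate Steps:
T(B) = (-77 - B)/B
sqrt(((11783 - 9810) + 11229) + 1/(c(-63, 147) + T(95))) = sqrt(((11783 - 9810) + 11229) + 1/(11*147 + (-77 - 1*95)/95)) = sqrt((1973 + 11229) + 1/(1617 + (-77 - 95)/95)) = sqrt(13202 + 1/(1617 + (1/95)*(-172))) = sqrt(13202 + 1/(1617 - 172/95)) = sqrt(13202 + 1/(153443/95)) = sqrt(13202 + 95/153443) = sqrt(2025754581/153443) = sqrt(310837860172383)/153443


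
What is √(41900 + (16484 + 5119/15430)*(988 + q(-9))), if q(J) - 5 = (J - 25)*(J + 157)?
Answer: I*√15841768302403030/15430 ≈ 8157.1*I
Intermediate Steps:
q(J) = 5 + (-25 + J)*(157 + J) (q(J) = 5 + (J - 25)*(J + 157) = 5 + (-25 + J)*(157 + J))
√(41900 + (16484 + 5119/15430)*(988 + q(-9))) = √(41900 + (16484 + 5119/15430)*(988 + (-3920 + (-9)² + 132*(-9)))) = √(41900 + (16484 + 5119*(1/15430))*(988 + (-3920 + 81 - 1188))) = √(41900 + (16484 + 5119/15430)*(988 - 5027)) = √(41900 + (254353239/15430)*(-4039)) = √(41900 - 1027332732321/15430) = √(-1026686215321/15430) = I*√15841768302403030/15430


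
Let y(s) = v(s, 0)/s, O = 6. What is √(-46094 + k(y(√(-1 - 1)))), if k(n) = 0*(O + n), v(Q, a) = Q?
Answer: I*√46094 ≈ 214.7*I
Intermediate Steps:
y(s) = 1 (y(s) = s/s = 1)
k(n) = 0 (k(n) = 0*(6 + n) = 0)
√(-46094 + k(y(√(-1 - 1)))) = √(-46094 + 0) = √(-46094) = I*√46094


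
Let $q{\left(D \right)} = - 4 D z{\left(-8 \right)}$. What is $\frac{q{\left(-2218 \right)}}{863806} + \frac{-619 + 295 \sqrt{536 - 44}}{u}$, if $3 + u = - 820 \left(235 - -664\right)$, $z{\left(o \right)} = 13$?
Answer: $\frac{42779217201}{318391549249} - \frac{590 \sqrt{123}}{737183} \approx 0.12548$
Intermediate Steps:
$q{\left(D \right)} = - 52 D$ ($q{\left(D \right)} = - 4 D 13 = - 52 D$)
$u = -737183$ ($u = -3 - 820 \left(235 - -664\right) = -3 - 820 \left(235 + 664\right) = -3 - 737180 = -737183$)
$\frac{q{\left(-2218 \right)}}{863806} + \frac{-619 + 295 \sqrt{536 - 44}}{u} = \frac{\left(-52\right) \left(-2218\right)}{863806} + \frac{-619 + 295 \sqrt{536 - 44}}{-737183} = 115336 \cdot \frac{1}{863806} + \left(-619 + 295 \sqrt{492}\right) \left(- \frac{1}{737183}\right) = \frac{57668}{431903} + \left(-619 + 295 \cdot 2 \sqrt{123}\right) \left(- \frac{1}{737183}\right) = \frac{57668}{431903} + \left(-619 + 590 \sqrt{123}\right) \left(- \frac{1}{737183}\right) = \frac{57668}{431903} + \left(\frac{619}{737183} - \frac{590 \sqrt{123}}{737183}\right) = \frac{42779217201}{318391549249} - \frac{590 \sqrt{123}}{737183}$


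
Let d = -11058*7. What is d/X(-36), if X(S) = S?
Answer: 12901/6 ≈ 2150.2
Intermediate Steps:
d = -77406
d/X(-36) = -77406/(-36) = -77406*(-1/36) = 12901/6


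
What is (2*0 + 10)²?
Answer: 100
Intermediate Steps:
(2*0 + 10)² = (0 + 10)² = 10² = 100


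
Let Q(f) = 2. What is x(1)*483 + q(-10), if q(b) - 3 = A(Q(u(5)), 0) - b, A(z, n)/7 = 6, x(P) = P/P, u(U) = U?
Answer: 538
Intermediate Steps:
x(P) = 1
A(z, n) = 42 (A(z, n) = 7*6 = 42)
q(b) = 45 - b (q(b) = 3 + (42 - b) = 45 - b)
x(1)*483 + q(-10) = 1*483 + (45 - 1*(-10)) = 483 + (45 + 10) = 483 + 55 = 538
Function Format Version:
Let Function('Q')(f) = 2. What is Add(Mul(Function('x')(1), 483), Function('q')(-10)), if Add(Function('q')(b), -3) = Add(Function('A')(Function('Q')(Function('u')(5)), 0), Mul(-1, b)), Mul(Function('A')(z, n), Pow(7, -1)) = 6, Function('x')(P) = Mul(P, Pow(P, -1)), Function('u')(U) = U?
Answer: 538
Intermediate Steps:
Function('x')(P) = 1
Function('A')(z, n) = 42 (Function('A')(z, n) = Mul(7, 6) = 42)
Function('q')(b) = Add(45, Mul(-1, b)) (Function('q')(b) = Add(3, Add(42, Mul(-1, b))) = Add(45, Mul(-1, b)))
Add(Mul(Function('x')(1), 483), Function('q')(-10)) = Add(Mul(1, 483), Add(45, Mul(-1, -10))) = Add(483, Add(45, 10)) = Add(483, 55) = 538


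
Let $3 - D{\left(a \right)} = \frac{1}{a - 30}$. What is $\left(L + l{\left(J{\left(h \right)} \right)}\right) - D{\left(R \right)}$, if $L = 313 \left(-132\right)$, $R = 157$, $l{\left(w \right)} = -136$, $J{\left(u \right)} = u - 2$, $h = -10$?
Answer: $- \frac{5264784}{127} \approx -41455.0$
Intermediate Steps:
$J{\left(u \right)} = -2 + u$ ($J{\left(u \right)} = u - 2 = -2 + u$)
$D{\left(a \right)} = 3 - \frac{1}{-30 + a}$ ($D{\left(a \right)} = 3 - \frac{1}{a - 30} = 3 - \frac{1}{-30 + a}$)
$L = -41316$
$\left(L + l{\left(J{\left(h \right)} \right)}\right) - D{\left(R \right)} = \left(-41316 - 136\right) - \frac{-91 + 3 \cdot 157}{-30 + 157} = -41452 - \frac{-91 + 471}{127} = -41452 - \frac{1}{127} \cdot 380 = -41452 - \frac{380}{127} = - \frac{5264784}{127}$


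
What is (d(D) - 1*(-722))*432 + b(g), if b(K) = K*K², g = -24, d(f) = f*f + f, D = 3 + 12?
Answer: 401760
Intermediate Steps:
D = 15
d(f) = f + f² (d(f) = f² + f = f + f²)
b(K) = K³
(d(D) - 1*(-722))*432 + b(g) = (15*(1 + 15) - 1*(-722))*432 + (-24)³ = (15*16 + 722)*432 - 13824 = (240 + 722)*432 - 13824 = 962*432 - 13824 = 415584 - 13824 = 401760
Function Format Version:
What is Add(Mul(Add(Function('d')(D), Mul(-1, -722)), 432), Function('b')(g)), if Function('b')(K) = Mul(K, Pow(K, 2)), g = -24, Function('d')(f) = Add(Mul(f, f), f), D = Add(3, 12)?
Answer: 401760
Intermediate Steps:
D = 15
Function('d')(f) = Add(f, Pow(f, 2)) (Function('d')(f) = Add(Pow(f, 2), f) = Add(f, Pow(f, 2)))
Function('b')(K) = Pow(K, 3)
Add(Mul(Add(Function('d')(D), Mul(-1, -722)), 432), Function('b')(g)) = Add(Mul(Add(Mul(15, Add(1, 15)), Mul(-1, -722)), 432), Pow(-24, 3)) = Add(Mul(Add(Mul(15, 16), 722), 432), -13824) = Add(Mul(Add(240, 722), 432), -13824) = Add(Mul(962, 432), -13824) = Add(415584, -13824) = 401760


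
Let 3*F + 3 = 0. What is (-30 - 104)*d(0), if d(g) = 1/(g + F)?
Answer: 134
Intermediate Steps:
F = -1 (F = -1 + (1/3)*0 = -1 + 0 = -1)
d(g) = 1/(-1 + g) (d(g) = 1/(g - 1) = 1/(-1 + g))
(-30 - 104)*d(0) = (-30 - 104)/(-1 + 0) = -134/(-1) = -134*(-1) = 134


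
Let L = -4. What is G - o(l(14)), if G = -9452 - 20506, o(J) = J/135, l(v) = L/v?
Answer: -28310308/945 ≈ -29958.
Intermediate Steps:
l(v) = -4/v
o(J) = J/135 (o(J) = J*(1/135) = J/135)
G = -29958
G - o(l(14)) = -29958 - (-4/14)/135 = -29958 - (-4*1/14)/135 = -29958 - (-2)/(135*7) = -29958 - 1*(-2/945) = -29958 + 2/945 = -28310308/945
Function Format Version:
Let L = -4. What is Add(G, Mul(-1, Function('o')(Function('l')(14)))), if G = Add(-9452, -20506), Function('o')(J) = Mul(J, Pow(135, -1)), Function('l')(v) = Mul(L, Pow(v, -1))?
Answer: Rational(-28310308, 945) ≈ -29958.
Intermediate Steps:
Function('l')(v) = Mul(-4, Pow(v, -1))
Function('o')(J) = Mul(Rational(1, 135), J) (Function('o')(J) = Mul(J, Rational(1, 135)) = Mul(Rational(1, 135), J))
G = -29958
Add(G, Mul(-1, Function('o')(Function('l')(14)))) = Add(-29958, Mul(-1, Mul(Rational(1, 135), Mul(-4, Pow(14, -1))))) = Add(-29958, Mul(-1, Mul(Rational(1, 135), Mul(-4, Rational(1, 14))))) = Add(-29958, Mul(-1, Mul(Rational(1, 135), Rational(-2, 7)))) = Add(-29958, Mul(-1, Rational(-2, 945))) = Add(-29958, Rational(2, 945)) = Rational(-28310308, 945)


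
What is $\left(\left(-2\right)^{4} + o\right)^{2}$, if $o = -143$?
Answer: $16129$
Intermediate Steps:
$\left(\left(-2\right)^{4} + o\right)^{2} = \left(\left(-2\right)^{4} - 143\right)^{2} = \left(16 - 143\right)^{2} = \left(-127\right)^{2} = 16129$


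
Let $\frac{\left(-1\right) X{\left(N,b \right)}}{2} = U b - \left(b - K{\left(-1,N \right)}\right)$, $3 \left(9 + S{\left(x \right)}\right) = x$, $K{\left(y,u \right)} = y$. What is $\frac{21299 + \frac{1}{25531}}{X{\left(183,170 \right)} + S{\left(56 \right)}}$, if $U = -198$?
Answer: $\frac{326270862}{1036635193} \approx 0.31474$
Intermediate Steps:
$S{\left(x \right)} = -9 + \frac{x}{3}$
$X{\left(N,b \right)} = 2 + 398 b$ ($X{\left(N,b \right)} = - 2 \left(- 198 b - \left(1 + b\right)\right) = - 2 \left(-1 - 199 b\right) = 2 + 398 b$)
$\frac{21299 + \frac{1}{25531}}{X{\left(183,170 \right)} + S{\left(56 \right)}} = \frac{21299 + \frac{1}{25531}}{\left(2 + 398 \cdot 170\right) + \left(-9 + \frac{1}{3} \cdot 56\right)} = \frac{21299 + \frac{1}{25531}}{\left(2 + 67660\right) + \left(-9 + \frac{56}{3}\right)} = \frac{543784770}{25531 \left(67662 + \frac{29}{3}\right)} = \frac{543784770}{25531 \cdot \frac{203015}{3}} = \frac{543784770}{25531} \cdot \frac{3}{203015} = \frac{326270862}{1036635193}$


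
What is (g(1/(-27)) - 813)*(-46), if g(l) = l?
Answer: 1009792/27 ≈ 37400.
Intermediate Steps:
(g(1/(-27)) - 813)*(-46) = (1/(-27) - 813)*(-46) = (-1/27 - 813)*(-46) = -21952/27*(-46) = 1009792/27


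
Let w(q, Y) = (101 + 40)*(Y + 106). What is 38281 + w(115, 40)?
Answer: 58867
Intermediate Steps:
w(q, Y) = 14946 + 141*Y (w(q, Y) = 141*(106 + Y) = 14946 + 141*Y)
38281 + w(115, 40) = 38281 + (14946 + 141*40) = 38281 + (14946 + 5640) = 38281 + 20586 = 58867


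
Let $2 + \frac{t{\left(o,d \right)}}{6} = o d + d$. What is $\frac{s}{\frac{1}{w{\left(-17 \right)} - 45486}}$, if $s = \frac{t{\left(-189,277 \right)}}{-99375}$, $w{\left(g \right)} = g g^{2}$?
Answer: $- \frac{5249358244}{33125} \approx -1.5847 \cdot 10^{5}$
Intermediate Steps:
$t{\left(o,d \right)} = -12 + 6 d + 6 d o$ ($t{\left(o,d \right)} = -12 + 6 \left(o d + d\right) = -12 + 6 \left(d o + d\right) = -12 + 6 \left(d + d o\right) = -12 + \left(6 d + 6 d o\right) = -12 + 6 d + 6 d o$)
$w{\left(g \right)} = g^{3}$
$s = \frac{104156}{33125}$ ($s = \frac{-12 + 6 \cdot 277 + 6 \cdot 277 \left(-189\right)}{-99375} = \left(-12 + 1662 - 314118\right) \left(- \frac{1}{99375}\right) = \left(-312468\right) \left(- \frac{1}{99375}\right) = \frac{104156}{33125} \approx 3.1443$)
$\frac{s}{\frac{1}{w{\left(-17 \right)} - 45486}} = \frac{104156}{33125 \frac{1}{\left(-17\right)^{3} - 45486}} = \frac{104156}{33125 \frac{1}{-4913 - 45486}} = \frac{104156}{33125 \frac{1}{-50399}} = \frac{104156}{33125 \left(- \frac{1}{50399}\right)} = \frac{104156}{33125} \left(-50399\right) = - \frac{5249358244}{33125}$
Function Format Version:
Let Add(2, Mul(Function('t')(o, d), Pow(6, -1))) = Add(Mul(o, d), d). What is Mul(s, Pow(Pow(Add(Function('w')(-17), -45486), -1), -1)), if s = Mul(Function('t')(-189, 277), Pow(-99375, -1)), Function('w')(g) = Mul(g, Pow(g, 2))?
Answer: Rational(-5249358244, 33125) ≈ -1.5847e+5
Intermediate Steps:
Function('t')(o, d) = Add(-12, Mul(6, d), Mul(6, d, o)) (Function('t')(o, d) = Add(-12, Mul(6, Add(Mul(o, d), d))) = Add(-12, Mul(6, Add(Mul(d, o), d))) = Add(-12, Mul(6, Add(d, Mul(d, o)))) = Add(-12, Add(Mul(6, d), Mul(6, d, o))) = Add(-12, Mul(6, d), Mul(6, d, o)))
Function('w')(g) = Pow(g, 3)
s = Rational(104156, 33125) (s = Mul(Add(-12, Mul(6, 277), Mul(6, 277, -189)), Pow(-99375, -1)) = Mul(Add(-12, 1662, -314118), Rational(-1, 99375)) = Mul(-312468, Rational(-1, 99375)) = Rational(104156, 33125) ≈ 3.1443)
Mul(s, Pow(Pow(Add(Function('w')(-17), -45486), -1), -1)) = Mul(Rational(104156, 33125), Pow(Pow(Add(Pow(-17, 3), -45486), -1), -1)) = Mul(Rational(104156, 33125), Pow(Pow(Add(-4913, -45486), -1), -1)) = Mul(Rational(104156, 33125), Pow(Pow(-50399, -1), -1)) = Mul(Rational(104156, 33125), Pow(Rational(-1, 50399), -1)) = Mul(Rational(104156, 33125), -50399) = Rational(-5249358244, 33125)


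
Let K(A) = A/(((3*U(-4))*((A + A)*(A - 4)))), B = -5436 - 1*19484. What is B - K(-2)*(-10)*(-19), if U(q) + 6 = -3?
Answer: -4037135/162 ≈ -24921.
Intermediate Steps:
U(q) = -9 (U(q) = -6 - 3 = -9)
B = -24920 (B = -5436 - 19484 = -24920)
K(A) = -1/(54*(-4 + A)) (K(A) = A/(((3*(-9))*((A + A)*(A - 4)))) = A/((-27*2*A*(-4 + A))) = A/((-54*A*(-4 + A))) = A*(-1/(54*A*(-4 + A))) = -1/(54*(-4 + A)))
B - K(-2)*(-10)*(-19) = -24920 - -1/(-216 + 54*(-2))*(-10)*(-19) = -24920 - -1/(-216 - 108)*(-10)*(-19) = -24920 - -1/(-324)*(-10)*(-19) = -24920 - -1*(-1/324)*(-10)*(-19) = -24920 - (1/324)*(-10)*(-19) = -24920 - (-5)*(-19)/162 = -24920 - 1*95/162 = -24920 - 95/162 = -4037135/162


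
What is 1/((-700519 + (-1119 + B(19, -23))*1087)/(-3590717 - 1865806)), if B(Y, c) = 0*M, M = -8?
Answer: 5456523/1916872 ≈ 2.8466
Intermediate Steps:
B(Y, c) = 0 (B(Y, c) = 0*(-8) = 0)
1/((-700519 + (-1119 + B(19, -23))*1087)/(-3590717 - 1865806)) = 1/((-700519 + (-1119 + 0)*1087)/(-3590717 - 1865806)) = 1/((-700519 - 1119*1087)/(-5456523)) = 1/((-700519 - 1216353)*(-1/5456523)) = 1/(-1916872*(-1/5456523)) = 1/(1916872/5456523) = 5456523/1916872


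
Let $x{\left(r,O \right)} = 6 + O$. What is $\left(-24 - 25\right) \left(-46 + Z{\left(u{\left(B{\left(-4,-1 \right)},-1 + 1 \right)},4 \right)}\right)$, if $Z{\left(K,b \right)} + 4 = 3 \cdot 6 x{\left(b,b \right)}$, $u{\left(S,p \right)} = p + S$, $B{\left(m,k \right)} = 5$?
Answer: $-6370$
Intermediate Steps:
$u{\left(S,p \right)} = S + p$
$Z{\left(K,b \right)} = 104 + 18 b$ ($Z{\left(K,b \right)} = -4 + 3 \cdot 6 \left(6 + b\right) = -4 + 18 \left(6 + b\right) = -4 + \left(108 + 18 b\right) = 104 + 18 b$)
$\left(-24 - 25\right) \left(-46 + Z{\left(u{\left(B{\left(-4,-1 \right)},-1 + 1 \right)},4 \right)}\right) = \left(-24 - 25\right) \left(-46 + \left(104 + 18 \cdot 4\right)\right) = - 49 \left(-46 + \left(104 + 72\right)\right) = - 49 \left(-46 + 176\right) = \left(-49\right) 130 = -6370$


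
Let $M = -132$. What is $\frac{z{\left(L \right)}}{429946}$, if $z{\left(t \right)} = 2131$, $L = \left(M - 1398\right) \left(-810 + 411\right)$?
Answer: $\frac{2131}{429946} \approx 0.0049564$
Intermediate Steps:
$L = 610470$ ($L = \left(-132 - 1398\right) \left(-810 + 411\right) = \left(-1530\right) \left(-399\right) = 610470$)
$\frac{z{\left(L \right)}}{429946} = \frac{2131}{429946}$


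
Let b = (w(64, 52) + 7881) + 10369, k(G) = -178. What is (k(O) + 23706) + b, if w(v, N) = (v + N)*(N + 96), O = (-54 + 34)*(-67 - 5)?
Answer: 58946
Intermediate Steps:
O = 1440 (O = -20*(-72) = 1440)
w(v, N) = (96 + N)*(N + v) (w(v, N) = (N + v)*(96 + N) = (96 + N)*(N + v))
b = 35418 (b = ((52² + 96*52 + 96*64 + 52*64) + 7881) + 10369 = ((2704 + 4992 + 6144 + 3328) + 7881) + 10369 = (17168 + 7881) + 10369 = 25049 + 10369 = 35418)
(k(O) + 23706) + b = (-178 + 23706) + 35418 = 23528 + 35418 = 58946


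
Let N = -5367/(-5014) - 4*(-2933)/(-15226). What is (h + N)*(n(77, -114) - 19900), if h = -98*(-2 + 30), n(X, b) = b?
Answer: 45567254836049/829817 ≈ 5.4912e+7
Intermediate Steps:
N = 497689/1659634 (N = -5367*(-1/5014) + 11732*(-1/15226) = 5367/5014 - 5866/7613 = 497689/1659634 ≈ 0.29988)
h = -2744 (h = -98*28 = -2744)
(h + N)*(n(77, -114) - 19900) = (-2744 + 497689/1659634)*(-114 - 19900) = -4553538007/1659634*(-20014) = 45567254836049/829817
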